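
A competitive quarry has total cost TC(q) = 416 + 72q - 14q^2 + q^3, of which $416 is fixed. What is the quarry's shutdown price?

The shutdown price is the minimum of AVC. VC = 72q - 14q^2 + q^3, so AVC = 72 - 14q + q^2.
dAVC/dq = -14 + 2q = 0 gives q = 7. min AVC = 72 - 14·7 + 7^2 = 23.
For P < $23 the firm produces nothing.

$23 per unit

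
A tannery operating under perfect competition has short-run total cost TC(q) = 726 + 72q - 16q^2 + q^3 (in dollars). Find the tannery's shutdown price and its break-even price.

Shutdown price = $8; break-even price = $83

AVC = 72 - 16q + q^2; minimized at q = 8, giving min AVC = $8. That is the shutdown price.
ATC = 726/q + 72 - 16q + q^2. Setting dATC/dq = −726/q^2 − 16 + 2q = 0 gives q = 11 (since 2·11^3 − 16·11^2 = 726).
min ATC = 726/11 + 72 − 16·11 + 11^2 = $83. That is the break-even price.
Between these two prices the firm operates at a loss; above $83 it earns a profit.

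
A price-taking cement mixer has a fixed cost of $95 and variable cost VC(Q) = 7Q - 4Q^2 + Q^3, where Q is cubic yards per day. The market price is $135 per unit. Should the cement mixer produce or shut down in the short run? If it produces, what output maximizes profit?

Produce at Q = 8

Strip out fixed cost: VC = 7Q - 4Q^2 + Q^3. Then AVC = 7 - 4Q + Q^2 and MC = 7 - 8Q + 3Q^2.
The AVC parabola has its vertex at Q = 4/2 = 2, where AVC = 7 - 4·2 + 2^2 = $3.
P = $135 exceeds min AVC = $3, so the firm stays open.
Solving P = MC: -128 - 8Q + 3Q^2 = 0 ⇒ Q = -16/3 or 8. On the upward-sloping branch, Q* = 8.
Check: AVC at Q = 8 is $39 ≤ P, so revenue covers variable cost.
Profit = P·Q − TC = 135·8 − 407 = $673.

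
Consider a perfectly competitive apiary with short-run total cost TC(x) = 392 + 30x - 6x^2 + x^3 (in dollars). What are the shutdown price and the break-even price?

Shutdown price = min AVC. AVC = 30 - 6x + x^2, with vertex at x = 3 and minimum $21.
ATC = 392/x + 30 - 6x + x^2. Setting dATC/dx = −392/x^2 − 6 + 2x = 0 gives x = 7 (since 2·7^3 − 6·7^2 = 392).
min ATC = 392/7 + 30 − 6·7 + 7^2 = $93. That is the break-even price.
For $21 ≤ P < $93 the firm produces at a loss; below $21 it shuts down.

Shutdown price = $21; break-even price = $93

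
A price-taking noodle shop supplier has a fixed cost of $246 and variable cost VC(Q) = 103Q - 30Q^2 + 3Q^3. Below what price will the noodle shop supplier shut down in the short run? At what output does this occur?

Short-run supply begins at min AVC. From VC = 103Q - 30Q^2 + 3Q^3, AVC = 103 - 30Q + 3Q^2.
dAVC/dQ = -30 + 6Q = 0 gives Q = 5. min AVC = 103 - 30·5 + 3·5^2 = 28.
The firm shuts down for any P below $28.

$28 per unit, at Q = 5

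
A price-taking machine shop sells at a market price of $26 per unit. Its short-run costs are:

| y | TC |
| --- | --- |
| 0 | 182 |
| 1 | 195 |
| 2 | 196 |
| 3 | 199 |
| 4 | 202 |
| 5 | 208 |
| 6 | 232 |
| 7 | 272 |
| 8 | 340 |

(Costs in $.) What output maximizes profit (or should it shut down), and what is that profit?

Tabulate TR − TC: y=0: -182; y=1: -169; y=2: -144; y=3: -121; y=4: -98; y=5: -78; y=6: -76; y=7: -90; y=8: -132.
Profit is maximized at y = 6. AVC there is 50/6 = $8.33 ≤ P, so producing beats shutting down (which would give -$182).

y = 6; profit = -$76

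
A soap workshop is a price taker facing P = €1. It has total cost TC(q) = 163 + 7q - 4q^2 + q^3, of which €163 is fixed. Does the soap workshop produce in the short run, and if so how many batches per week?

Variable cost is VC = 7q - 4q^2 + q^3, so AVC = VC/q = 7 - 4q + q^2 and MC = dTC/dq = 7 - 8q + 3q^2.
AVC is minimized where dAVC/dq = -4 + 2q = 0, at q = 2; min AVC = 7 - 4·2 + 2^2 = €3.
P = €1 lies below min AVC = €3; no output level covers variable cost.
Shutting down limits the loss to fixed cost, €163.

Shut down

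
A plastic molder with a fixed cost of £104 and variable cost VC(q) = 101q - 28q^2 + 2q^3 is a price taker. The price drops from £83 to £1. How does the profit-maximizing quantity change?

AVC = 101 - 28q + 2q^2, minimized at q = 7 where min AVC = £3. MC = 101 - 56q + 6q^2.
With P = £83 above the shutdown price, P = MC gives q = 9.
At P = £1 < min AVC = £3, price no longer covers variable cost at any output, so the firm shuts down: q = 0.

Output falls from 9 to 0 (the firm shuts down)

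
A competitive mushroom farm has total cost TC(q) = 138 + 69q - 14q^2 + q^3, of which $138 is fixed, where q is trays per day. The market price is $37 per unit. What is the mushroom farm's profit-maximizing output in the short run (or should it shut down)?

Produce at q = 8

From TC, MC = TC'(q) = 69 - 28q + 3q^2 and AVC = VC/q = 69 - 14q + q^2.
AVC is minimized where dAVC/dq = -14 + 2q = 0, at q = 7; min AVC = 69 - 14·7 + 7^2 = $20.
P = $37 exceeds min AVC = $20, so the firm stays open.
Set P = MC: 37 = 69 - 28q + 3q^2 → 32 - 28q + 3q^2 = 0. The roots are q = 4/3 and q = 8; the profit-maximizing output is on the rising part of MC, so q* = 8.
Check: AVC at q = 8 is $21 ≤ P, so revenue covers variable cost.
Profit = P·q − TC = 37·8 − 306 = -$10, a loss, but smaller than the $138 fixed cost the firm would lose by shutting down.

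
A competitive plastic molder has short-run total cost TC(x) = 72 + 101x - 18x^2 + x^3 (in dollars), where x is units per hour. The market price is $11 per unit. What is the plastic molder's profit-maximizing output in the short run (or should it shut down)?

From TC, MC = TC'(x) = 101 - 36x + 3x^2 and AVC = VC/x = 101 - 18x + x^2.
The AVC parabola has its vertex at x = 18/2 = 9, where AVC = 101 - 18·9 + 9^2 = $20.
P = $11 lies below min AVC = $20; no output level covers variable cost.
Best response: produce nothing and absorb the $72 fixed cost.

Shut down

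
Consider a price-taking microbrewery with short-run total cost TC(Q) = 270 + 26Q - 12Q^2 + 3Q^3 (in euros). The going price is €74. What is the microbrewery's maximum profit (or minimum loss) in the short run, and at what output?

AVC = 26 - 12Q + 3Q^2 has its minimum €14 at Q = 2; price €74 clears that bar, so the firm operates.
With MC = 26 - 24Q + 9Q^2, P = MC on the upward-sloping part at Q* = 4.
TR = 74·4 = 296. TC = 270 + 104 = 374. Profit = 296 − 374 = -€78.
By producing, the firm covers all variable cost plus €192 of fixed cost; shutting down would lose the full €270.

Profit = -€78 at Q = 4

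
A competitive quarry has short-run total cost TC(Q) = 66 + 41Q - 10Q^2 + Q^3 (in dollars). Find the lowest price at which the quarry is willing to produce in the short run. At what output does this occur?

$16 per unit, at Q = 5

The firm shuts down when price falls below the minimum of average variable cost. AVC = VC/Q = 41 - 10Q + Q^2.
dAVC/dQ = -10 + 2Q = 0 gives Q = 5. min AVC = 41 - 10·5 + 5^2 = 16.
For P < $16 the firm produces nothing.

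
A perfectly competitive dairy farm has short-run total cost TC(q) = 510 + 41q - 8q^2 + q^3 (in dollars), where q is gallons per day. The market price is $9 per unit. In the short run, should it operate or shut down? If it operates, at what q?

Shut down

Variable cost is VC = 41q - 8q^2 + q^3, so AVC = VC/q = 41 - 8q + q^2 and MC = dTC/dq = 41 - 16q + 3q^2.
AVC hits its minimum where MC = AVC, at q = 4, giving min AVC = 41 - 8·4 + 4^2 = $25.
Since P = $9 < min AVC = $25, price fails to cover variable cost at any output.
Shutting down limits the loss to fixed cost, $510.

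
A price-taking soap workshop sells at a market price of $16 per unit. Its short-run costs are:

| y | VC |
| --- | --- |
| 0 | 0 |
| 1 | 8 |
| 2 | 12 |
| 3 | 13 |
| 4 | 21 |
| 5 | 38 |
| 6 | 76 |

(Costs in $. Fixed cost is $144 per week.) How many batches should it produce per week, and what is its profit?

y = 4; profit = -$101

Compute π = P·y − TC at each output: y=0: -144; y=1: -136; y=2: -124; y=3: -109; y=4: -101; y=5: -102; y=6: -124.
Profit is maximized at y = 4. AVC there is 21/4 = $5.25 ≤ P, so producing beats shutting down (which would give -$144).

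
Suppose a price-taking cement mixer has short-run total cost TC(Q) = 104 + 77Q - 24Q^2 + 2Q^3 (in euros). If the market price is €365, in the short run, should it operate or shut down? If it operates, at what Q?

From TC, MC = TC'(Q) = 77 - 48Q + 6Q^2 and AVC = VC/Q = 77 - 24Q + 2Q^2.
AVC is minimized where dAVC/dQ = -24 + 4Q = 0, at Q = 6; min AVC = 77 - 24·6 + 2·6^2 = €5.
Since P = €365 ≥ min AVC = €5, price covers variable cost and the firm should produce.
P = MC gives -288 - 48Q + 6Q^2 = 0, with roots -4 and 12. Take the larger (rising MC): Q* = 12.
Check: AVC at Q = 12 is €77 ≤ P, so revenue covers variable cost.
Profit = P·Q − TC = 365·12 − 1028 = €3352.

Produce at Q = 12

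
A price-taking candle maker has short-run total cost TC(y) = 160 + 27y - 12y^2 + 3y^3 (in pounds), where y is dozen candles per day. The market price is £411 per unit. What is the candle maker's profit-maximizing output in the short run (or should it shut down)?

Produce at y = 8

Variable cost is VC = 27y - 12y^2 + 3y^3, so AVC = VC/y = 27 - 12y + 3y^2 and MC = dTC/dy = 27 - 24y + 9y^2.
The AVC parabola has its vertex at y = 12/6 = 2, where AVC = 27 - 12·2 + 3·2^2 = £15.
P = £411 exceeds min AVC = £15, so the firm stays open.
Solving P = MC: -384 - 24y + 9y^2 = 0 ⇒ y = -16/3 or 8. On the upward-sloping branch, y* = 8.
Check: AVC at y = 8 is £123 ≤ P, so revenue covers variable cost.
Profit = P·y − TC = 411·8 − 1144 = £2144.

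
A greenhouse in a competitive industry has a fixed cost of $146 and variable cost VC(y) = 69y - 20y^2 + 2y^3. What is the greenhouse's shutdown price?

$19 per unit

The firm shuts down when price falls below the minimum of average variable cost. AVC = VC/y = 69 - 20y + 2y^2.
At the minimum of AVC, MC = AVC. MC = 69 - 40y + 6y^2; setting MC = AVC gives 4y^2 - 20y = 0, so y = 5. min AVC = 19.
So the shutdown price is $19.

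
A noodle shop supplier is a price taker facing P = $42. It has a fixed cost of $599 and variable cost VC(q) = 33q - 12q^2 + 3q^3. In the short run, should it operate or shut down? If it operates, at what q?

Produce at q = 3

Variable cost is VC = 33q - 12q^2 + 3q^3, so AVC = VC/q = 33 - 12q + 3q^2 and MC = dTC/dq = 33 - 24q + 9q^2.
AVC hits its minimum where MC = AVC, at q = 2, giving min AVC = 33 - 12·2 + 3·2^2 = $21.
P = $42 exceeds min AVC = $21, so the firm stays open.
Set P = MC: 42 = 33 - 24q + 9q^2 → -9 - 24q + 9q^2 = 0. The roots are q = -1/3 and q = 3; the profit-maximizing output is on the rising part of MC, so q* = 3.
Check: AVC at q = 3 is $24 ≤ P, so revenue covers variable cost.
Profit = P·q − TC = 42·3 − 671 = -$545, a loss, but smaller than the $599 fixed cost the firm would lose by shutting down.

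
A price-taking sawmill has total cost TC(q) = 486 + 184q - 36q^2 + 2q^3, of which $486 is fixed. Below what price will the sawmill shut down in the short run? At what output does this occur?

The shutdown price is the minimum of AVC. VC = 184q - 36q^2 + 2q^3, so AVC = 184 - 36q + 2q^2.
dAVC/dq = -36 + 4q = 0 gives q = 9. min AVC = 184 - 36·9 + 2·9^2 = 22.
So the shutdown price is $22.

$22 per unit, at q = 9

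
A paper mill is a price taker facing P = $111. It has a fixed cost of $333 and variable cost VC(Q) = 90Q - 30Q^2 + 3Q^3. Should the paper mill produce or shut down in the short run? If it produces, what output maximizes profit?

Variable cost is VC = 90Q - 30Q^2 + 3Q^3, so AVC = VC/Q = 90 - 30Q + 3Q^2 and MC = dTC/dQ = 90 - 60Q + 9Q^2.
AVC is minimized where dAVC/dQ = -30 + 6Q = 0, at Q = 5; min AVC = 90 - 30·5 + 3·5^2 = $15.
P = $111 exceeds min AVC = $15, so the firm stays open.
Set P = MC: 111 = 90 - 60Q + 9Q^2 → -21 - 60Q + 9Q^2 = 0. The roots are Q = -1/3 and Q = 7; the profit-maximizing output is on the rising part of MC, so Q* = 7.
Check: AVC at Q = 7 is $27 ≤ P, so revenue covers variable cost.
Profit = P·Q − TC = 111·7 − 522 = $255.

Produce at Q = 7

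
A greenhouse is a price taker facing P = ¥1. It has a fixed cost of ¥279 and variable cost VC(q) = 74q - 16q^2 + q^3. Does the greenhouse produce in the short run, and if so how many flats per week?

Variable cost is VC = 74q - 16q^2 + q^3, so AVC = VC/q = 74 - 16q + q^2 and MC = dTC/dq = 74 - 32q + 3q^2.
AVC is minimized where dAVC/dq = -16 + 2q = 0, at q = 8; min AVC = 74 - 16·8 + 8^2 = ¥10.
With P < min AVC (¥1 < ¥10), every unit sold adds to the loss.
Shutting down limits the loss to fixed cost, ¥279.

Shut down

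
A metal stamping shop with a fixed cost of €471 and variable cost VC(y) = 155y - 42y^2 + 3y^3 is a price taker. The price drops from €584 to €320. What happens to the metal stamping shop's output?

AVC = 155 - 42y + 3y^2, minimized at y = 7 where min AVC = €8. MC = 155 - 84y + 9y^2.
At P = €584 ≥ min AVC, set P = MC on the rising branch: y = 13.
At P = €320 ≥ min AVC, set P = MC: y = 11. The firm stays open but cuts output.

Output falls from 13 to 11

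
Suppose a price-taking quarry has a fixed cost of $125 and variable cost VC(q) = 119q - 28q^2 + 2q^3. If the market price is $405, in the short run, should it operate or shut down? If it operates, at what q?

From TC, MC = TC'(q) = 119 - 56q + 6q^2 and AVC = VC/q = 119 - 28q + 2q^2.
AVC hits its minimum where MC = AVC, at q = 7, giving min AVC = 119 - 28·7 + 2·7^2 = $21.
Since P = $405 ≥ min AVC = $21, price covers variable cost and the firm should produce.
P = MC gives -286 - 56q + 6q^2 = 0, with roots -11/3 and 13. Take the larger (rising MC): q* = 13.
Check: AVC at q = 13 is $93 ≤ P, so revenue covers variable cost.
Profit = P·q − TC = 405·13 − 1334 = $3931.

Produce at q = 13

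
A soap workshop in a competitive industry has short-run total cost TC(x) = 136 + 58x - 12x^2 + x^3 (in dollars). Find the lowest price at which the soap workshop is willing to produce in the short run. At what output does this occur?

The firm shuts down when price falls below the minimum of average variable cost. AVC = VC/x = 58 - 12x + x^2.
dAVC/dx = -12 + 2x = 0 gives x = 6. min AVC = 58 - 12·6 + 6^2 = 22.
So the shutdown price is $22.

$22 per unit, at x = 6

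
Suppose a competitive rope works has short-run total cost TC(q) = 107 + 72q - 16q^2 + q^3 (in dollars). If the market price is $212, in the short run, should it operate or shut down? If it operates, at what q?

Produce at q = 14

From TC, MC = TC'(q) = 72 - 32q + 3q^2 and AVC = VC/q = 72 - 16q + q^2.
The AVC parabola has its vertex at q = 16/2 = 8, where AVC = 72 - 16·8 + 8^2 = $8.
P = $212 exceeds min AVC = $8, so the firm stays open.
Set P = MC: 212 = 72 - 32q + 3q^2 → -140 - 32q + 3q^2 = 0. The roots are q = -10/3 and q = 14; the profit-maximizing output is on the rising part of MC, so q* = 14.
Check: AVC at q = 14 is $44 ≤ P, so revenue covers variable cost.
Profit = P·q − TC = 212·14 − 723 = $2245.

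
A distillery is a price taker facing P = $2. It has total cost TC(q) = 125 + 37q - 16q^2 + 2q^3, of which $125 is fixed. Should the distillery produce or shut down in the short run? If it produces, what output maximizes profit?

Shut down

From TC, MC = TC'(q) = 37 - 32q + 6q^2 and AVC = VC/q = 37 - 16q + 2q^2.
AVC is minimized where dAVC/dq = -16 + 4q = 0, at q = 4; min AVC = 37 - 16·4 + 2·4^2 = $5.
With P < min AVC ($2 < $5), every unit sold adds to the loss.
Shutting down limits the loss to fixed cost, $125.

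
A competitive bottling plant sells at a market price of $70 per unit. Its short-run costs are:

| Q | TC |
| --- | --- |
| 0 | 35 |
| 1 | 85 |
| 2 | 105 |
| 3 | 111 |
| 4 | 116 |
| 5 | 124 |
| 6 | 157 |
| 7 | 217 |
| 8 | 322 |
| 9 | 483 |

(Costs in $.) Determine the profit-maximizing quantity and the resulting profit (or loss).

Compute π = P·Q − TC at each output: Q=0: -35; Q=1: -15; Q=2: 35; Q=3: 99; Q=4: 164; Q=5: 226; Q=6: 263; Q=7: 273; Q=8: 238; Q=9: 147.
Profit is maximized at Q = 7. AVC there is 182/7 = $26 ≤ P, so producing beats shutting down (which would give -$35).

Q = 7; profit = $273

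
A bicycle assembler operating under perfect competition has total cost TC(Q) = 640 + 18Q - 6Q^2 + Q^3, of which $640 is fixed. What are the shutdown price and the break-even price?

Shutdown price = $9; break-even price = $114

AVC = 18 - 6Q + Q^2; minimized at Q = 3, giving min AVC = $9. That is the shutdown price.
ATC = 640/Q + 18 - 6Q + Q^2. Setting dATC/dQ = −640/Q^2 − 6 + 2Q = 0 gives Q = 8 (since 2·8^3 − 6·8^2 = 640).
min ATC = 640/8 + 18 − 6·8 + 8^2 = $114. That is the break-even price.
For $9 ≤ P < $114 the firm produces at a loss; below $9 it shuts down.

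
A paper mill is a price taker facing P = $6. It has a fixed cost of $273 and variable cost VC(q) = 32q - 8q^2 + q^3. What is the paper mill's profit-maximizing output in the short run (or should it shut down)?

Strip out fixed cost: VC = 32q - 8q^2 + q^3. Then AVC = 32 - 8q + q^2 and MC = 32 - 16q + 3q^2.
AVC is minimized where dAVC/dq = -8 + 2q = 0, at q = 4; min AVC = 32 - 8·4 + 4^2 = $16.
P = $6 lies below min AVC = $16; no output level covers variable cost.
Best response: produce nothing and absorb the $273 fixed cost.

Shut down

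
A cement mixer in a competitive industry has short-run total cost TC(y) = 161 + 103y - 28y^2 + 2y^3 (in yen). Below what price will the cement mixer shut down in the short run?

Short-run supply begins at min AVC. From VC = 103y - 28y^2 + 2y^3, AVC = 103 - 28y + 2y^2.
At the minimum of AVC, MC = AVC. MC = 103 - 56y + 6y^2; setting MC = AVC gives 4y^2 - 28y = 0, so y = 7. min AVC = 5.
For P < ¥5 the firm produces nothing.

¥5 per unit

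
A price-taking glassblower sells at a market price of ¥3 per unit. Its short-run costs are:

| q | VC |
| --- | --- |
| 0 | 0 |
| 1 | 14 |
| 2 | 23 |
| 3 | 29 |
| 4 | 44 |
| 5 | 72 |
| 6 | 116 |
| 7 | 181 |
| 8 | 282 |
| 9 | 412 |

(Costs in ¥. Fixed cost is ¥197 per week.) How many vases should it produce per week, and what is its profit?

q = 0 (shut down); profit = -¥197

Profit at each row (π = 3q − TC): q=0: -197; q=1: -208; q=2: -214; q=3: -217; q=4: -229; q=5: -254; q=6: -295; q=7: -357; q=8: -455; q=9: -582.
Profit is highest at q = 0. Equivalently, the lowest AVC in the table is 29/3 ≈ ¥9.67 at q = 3, and P = ¥3 falls below it — price never covers variable cost, so the firm shuts down and loses only its fixed cost.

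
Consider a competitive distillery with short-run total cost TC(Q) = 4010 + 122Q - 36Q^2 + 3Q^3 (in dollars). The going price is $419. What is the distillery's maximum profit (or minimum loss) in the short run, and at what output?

Profit = -$380 at Q = 11

AVC = 122 - 36Q + 3Q^2; min AVC = $14 at Q = 6. Since P = $419 ≥ min AVC, the firm produces.
MC = 122 - 72Q + 9Q^2. Setting P = MC and taking the root on the rising branch gives Q* = 11.
TR = 419·11 = 4609. TC = 4010 + 979 = 4989. Profit = 4609 − 4989 = -$380.
By producing, the firm covers all variable cost plus $3630 of fixed cost; shutting down would lose the full $4010.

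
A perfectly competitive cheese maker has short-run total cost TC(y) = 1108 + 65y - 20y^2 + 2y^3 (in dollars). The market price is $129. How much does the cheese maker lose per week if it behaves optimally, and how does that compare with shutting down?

Profit = -$340 at y = 8

AVC = 65 - 20y + 2y^2; min AVC = $15 at y = 5. Since P = $129 ≥ min AVC, the firm produces.
MC = 65 - 40y + 6y^2. Setting P = MC and taking the root on the rising branch gives y* = 8.
TR = 129·8 = 1032. TC = 1108 + 264 = 1372. Profit = 1032 − 1372 = -$340.
Shutting down would mean losing the fixed cost of $1108, so operating at a loss of $340 is better by $768.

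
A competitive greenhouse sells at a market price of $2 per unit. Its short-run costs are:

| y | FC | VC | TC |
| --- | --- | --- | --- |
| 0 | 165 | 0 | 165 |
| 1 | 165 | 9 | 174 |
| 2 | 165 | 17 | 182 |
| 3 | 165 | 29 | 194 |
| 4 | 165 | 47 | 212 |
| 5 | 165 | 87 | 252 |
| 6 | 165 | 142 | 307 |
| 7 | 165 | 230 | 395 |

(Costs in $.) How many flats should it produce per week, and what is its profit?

y = 0 (shut down); profit = -$165

Tabulate TR − TC: y=0: -165; y=1: -172; y=2: -178; y=3: -188; y=4: -204; y=5: -242; y=6: -295; y=7: -381.
Profit is highest at y = 0. Equivalently, the lowest AVC in the table is 17/2 ≈ $8.50 at y = 2, and P = $2 falls below it — price never covers variable cost, so the firm shuts down and loses only its fixed cost.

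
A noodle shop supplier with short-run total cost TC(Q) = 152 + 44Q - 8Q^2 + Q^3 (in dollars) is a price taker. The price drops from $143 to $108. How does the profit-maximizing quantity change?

Output falls from 9 to 8

MC = 44 - 16Q + 3Q^2; the shutdown threshold is min AVC = $28 (at Q = 4).
With P = $143 above the shutdown price, P = MC gives Q = 9.
At P = $108 ≥ min AVC, set P = MC: Q = 8. The firm stays open but cuts output.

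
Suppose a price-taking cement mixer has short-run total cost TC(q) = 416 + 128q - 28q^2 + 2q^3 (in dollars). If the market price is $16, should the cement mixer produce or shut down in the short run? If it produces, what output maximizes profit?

Strip out fixed cost: VC = 128q - 28q^2 + 2q^3. Then AVC = 128 - 28q + 2q^2 and MC = 128 - 56q + 6q^2.
AVC is minimized where dAVC/dq = -28 + 4q = 0, at q = 7; min AVC = 128 - 28·7 + 2·7^2 = $30.
With P < min AVC ($16 < $30), every unit sold adds to the loss.
The firm minimizes its loss by shutting down and losing only its fixed cost of $416.

Shut down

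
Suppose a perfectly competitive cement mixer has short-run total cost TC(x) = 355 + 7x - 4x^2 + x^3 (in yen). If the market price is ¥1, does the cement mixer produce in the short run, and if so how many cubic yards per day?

From TC, MC = TC'(x) = 7 - 8x + 3x^2 and AVC = VC/x = 7 - 4x + x^2.
AVC is minimized where dAVC/dx = -4 + 2x = 0, at x = 2; min AVC = 7 - 4·2 + 2^2 = ¥3.
P = ¥1 lies below min AVC = ¥3; no output level covers variable cost.
Best response: produce nothing and absorb the ¥355 fixed cost.

Shut down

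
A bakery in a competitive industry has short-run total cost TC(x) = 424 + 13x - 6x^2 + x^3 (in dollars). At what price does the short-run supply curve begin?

$4 per unit

The shutdown price is the minimum of AVC. VC = 13x - 6x^2 + x^3, so AVC = 13 - 6x + x^2.
At the minimum of AVC, MC = AVC. MC = 13 - 12x + 3x^2; setting MC = AVC gives 2x^2 - 6x = 0, so x = 3. min AVC = 4.
The firm shuts down for any P below $4.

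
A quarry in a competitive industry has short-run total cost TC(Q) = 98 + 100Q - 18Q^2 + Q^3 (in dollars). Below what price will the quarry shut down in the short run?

$19 per unit

Short-run supply begins at min AVC. From VC = 100Q - 18Q^2 + Q^3, AVC = 100 - 18Q + Q^2.
At the minimum of AVC, MC = AVC. MC = 100 - 36Q + 3Q^2; setting MC = AVC gives 2Q^2 - 18Q = 0, so Q = 9. min AVC = 19.
For P < $19 the firm produces nothing.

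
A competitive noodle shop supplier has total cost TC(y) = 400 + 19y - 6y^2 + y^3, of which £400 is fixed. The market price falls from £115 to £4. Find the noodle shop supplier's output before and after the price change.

AVC = 19 - 6y + y^2, minimized at y = 3 where min AVC = £10. MC = 19 - 12y + 3y^2.
At P = £115 ≥ min AVC, set P = MC on the rising branch: y = 8.
At P = £4 < min AVC = £10, price no longer covers variable cost at any output, so the firm shuts down: y = 0.

Output falls from 8 to 0 (the firm shuts down)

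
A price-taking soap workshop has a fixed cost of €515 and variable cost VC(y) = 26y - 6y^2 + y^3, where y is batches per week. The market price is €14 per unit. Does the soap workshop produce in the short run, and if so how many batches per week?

Strip out fixed cost: VC = 26y - 6y^2 + y^3. Then AVC = 26 - 6y + y^2 and MC = 26 - 12y + 3y^2.
AVC hits its minimum where MC = AVC, at y = 3, giving min AVC = 26 - 6·3 + 3^2 = €17.
P = €14 lies below min AVC = €17; no output level covers variable cost.
Best response: produce nothing and absorb the €515 fixed cost.

Shut down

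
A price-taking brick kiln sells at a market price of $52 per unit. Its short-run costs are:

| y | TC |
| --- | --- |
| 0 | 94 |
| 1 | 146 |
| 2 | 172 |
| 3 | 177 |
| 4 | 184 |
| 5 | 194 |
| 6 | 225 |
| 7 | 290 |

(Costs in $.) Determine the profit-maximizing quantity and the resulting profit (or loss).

Compute π = P·y − TC at each output: y=0: -94; y=1: -94; y=2: -68; y=3: -21; y=4: 24; y=5: 66; y=6: 87; y=7: 74.
Profit is maximized at y = 6. AVC there is 131/6 = $21.83 ≤ P, so producing beats shutting down (which would give -$94).

y = 6; profit = $87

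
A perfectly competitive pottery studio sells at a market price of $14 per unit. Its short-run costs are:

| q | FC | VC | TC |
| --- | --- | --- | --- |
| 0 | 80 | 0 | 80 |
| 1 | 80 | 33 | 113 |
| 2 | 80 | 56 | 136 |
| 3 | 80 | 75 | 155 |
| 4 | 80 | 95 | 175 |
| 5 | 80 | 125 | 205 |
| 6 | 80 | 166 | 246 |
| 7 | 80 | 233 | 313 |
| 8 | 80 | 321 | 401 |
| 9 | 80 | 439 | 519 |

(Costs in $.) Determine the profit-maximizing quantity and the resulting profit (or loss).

q = 0 (shut down); profit = -$80

Tabulate TR − TC: q=0: -80; q=1: -99; q=2: -108; q=3: -113; q=4: -119; q=5: -135; q=6: -162; q=7: -215; q=8: -289; q=9: -393.
Profit is highest at q = 0. Equivalently, the lowest AVC in the table is 95/4 ≈ $23.75 at q = 4, and P = $14 falls below it — price never covers variable cost, so the firm shuts down and loses only its fixed cost.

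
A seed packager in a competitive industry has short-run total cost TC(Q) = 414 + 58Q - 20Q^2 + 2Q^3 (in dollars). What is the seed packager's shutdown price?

Short-run supply begins at min AVC. From VC = 58Q - 20Q^2 + 2Q^3, AVC = 58 - 20Q + 2Q^2.
dAVC/dQ = -20 + 4Q = 0 gives Q = 5. min AVC = 58 - 20·5 + 2·5^2 = 8.
The firm shuts down for any P below $8.

$8 per unit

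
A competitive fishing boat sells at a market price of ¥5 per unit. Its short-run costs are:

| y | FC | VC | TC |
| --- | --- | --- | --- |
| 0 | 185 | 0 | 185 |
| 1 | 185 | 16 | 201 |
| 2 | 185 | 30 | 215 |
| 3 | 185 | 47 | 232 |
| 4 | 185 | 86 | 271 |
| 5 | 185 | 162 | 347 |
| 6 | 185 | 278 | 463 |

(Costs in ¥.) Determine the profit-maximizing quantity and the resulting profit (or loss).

Compute π = P·y − TC at each output: y=0: -185; y=1: -196; y=2: -205; y=3: -217; y=4: -251; y=5: -322; y=6: -433.
Profit is highest at y = 0. Equivalently, the lowest AVC in the table is 30/2 ≈ ¥15 at y = 2, and P = ¥5 falls below it — price never covers variable cost, so the firm shuts down and loses only its fixed cost.

y = 0 (shut down); profit = -¥185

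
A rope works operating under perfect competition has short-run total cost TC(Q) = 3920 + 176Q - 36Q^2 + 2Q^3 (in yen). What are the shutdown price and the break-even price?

Shutdown price = ¥14; break-even price = ¥344

AVC = 176 - 36Q + 2Q^2; minimized at Q = 9, giving min AVC = ¥14. That is the shutdown price.
ATC = 3920/Q + 176 - 36Q + 2Q^2. Setting dATC/dQ = −3920/Q^2 − 36 + 4Q = 0 gives Q = 14 (since 4·14^3 − 36·14^2 = 3920).
min ATC = 3920/14 + 176 − 36·14 + 2·14^2 = ¥344. That is the break-even price.
Between these two prices the firm operates at a loss; above ¥344 it earns a profit.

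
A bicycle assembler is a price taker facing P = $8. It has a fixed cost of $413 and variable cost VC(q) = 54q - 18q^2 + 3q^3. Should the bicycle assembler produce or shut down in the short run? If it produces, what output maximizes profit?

Shut down

Strip out fixed cost: VC = 54q - 18q^2 + 3q^3. Then AVC = 54 - 18q + 3q^2 and MC = 54 - 36q + 9q^2.
AVC hits its minimum where MC = AVC, at q = 3, giving min AVC = 54 - 18·3 + 3·3^2 = $27.
Since P = $8 < min AVC = $27, price fails to cover variable cost at any output.
The firm minimizes its loss by shutting down and losing only its fixed cost of $413.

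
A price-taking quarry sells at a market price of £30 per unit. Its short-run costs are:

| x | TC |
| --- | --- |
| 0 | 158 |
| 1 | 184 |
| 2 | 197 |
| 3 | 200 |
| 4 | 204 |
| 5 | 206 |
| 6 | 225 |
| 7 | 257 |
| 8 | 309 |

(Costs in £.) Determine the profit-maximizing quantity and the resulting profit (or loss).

x = 6; profit = -£45

Profit at each row (π = 30x − TC): x=0: -158; x=1: -154; x=2: -137; x=3: -110; x=4: -84; x=5: -56; x=6: -45; x=7: -47; x=8: -69.
Profit is maximized at x = 6. AVC there is 67/6 = £11.17 ≤ P, so producing beats shutting down (which would give -£158).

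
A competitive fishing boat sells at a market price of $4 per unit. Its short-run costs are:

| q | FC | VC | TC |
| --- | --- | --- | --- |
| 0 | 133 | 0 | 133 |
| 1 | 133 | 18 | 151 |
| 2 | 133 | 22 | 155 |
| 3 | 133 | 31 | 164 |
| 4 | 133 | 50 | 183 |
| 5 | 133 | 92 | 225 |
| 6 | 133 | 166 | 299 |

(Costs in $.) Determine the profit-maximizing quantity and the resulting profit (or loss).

q = 0 (shut down); profit = -$133

Compute π = P·q − TC at each output: q=0: -133; q=1: -147; q=2: -147; q=3: -152; q=4: -167; q=5: -205; q=6: -275.
Profit is highest at q = 0. Equivalently, the lowest AVC in the table is 31/3 ≈ $10.33 at q = 3, and P = $4 falls below it — price never covers variable cost, so the firm shuts down and loses only its fixed cost.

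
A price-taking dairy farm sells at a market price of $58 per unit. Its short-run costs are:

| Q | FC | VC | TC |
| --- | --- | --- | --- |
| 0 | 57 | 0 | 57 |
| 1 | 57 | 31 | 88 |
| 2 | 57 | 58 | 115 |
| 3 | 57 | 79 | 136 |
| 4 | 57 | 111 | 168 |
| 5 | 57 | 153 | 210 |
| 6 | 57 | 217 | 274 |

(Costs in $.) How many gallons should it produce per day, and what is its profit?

Q = 5; profit = $80

Compute π = P·Q − TC at each output: Q=0: -57; Q=1: -30; Q=2: 1; Q=3: 38; Q=4: 64; Q=5: 80; Q=6: 74.
Profit is maximized at Q = 5. AVC there is 153/5 = $30.60 ≤ P, so producing beats shutting down (which would give -$57).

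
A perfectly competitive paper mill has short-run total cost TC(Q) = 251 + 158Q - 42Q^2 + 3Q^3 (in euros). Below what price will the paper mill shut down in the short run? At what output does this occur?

The shutdown price is the minimum of AVC. VC = 158Q - 42Q^2 + 3Q^3, so AVC = 158 - 42Q + 3Q^2.
At the minimum of AVC, MC = AVC. MC = 158 - 84Q + 9Q^2; setting MC = AVC gives 6Q^2 - 42Q = 0, so Q = 7. min AVC = 11.
For P < €11 the firm produces nothing.

€11 per unit, at Q = 7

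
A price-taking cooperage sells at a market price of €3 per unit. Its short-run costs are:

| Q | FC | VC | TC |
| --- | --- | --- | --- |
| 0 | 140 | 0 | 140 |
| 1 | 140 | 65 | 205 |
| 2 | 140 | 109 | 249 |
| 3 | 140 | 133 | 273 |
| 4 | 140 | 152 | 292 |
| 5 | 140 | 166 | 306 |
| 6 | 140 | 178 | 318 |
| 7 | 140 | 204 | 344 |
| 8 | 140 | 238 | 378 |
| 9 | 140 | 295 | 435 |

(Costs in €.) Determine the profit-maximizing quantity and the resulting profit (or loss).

Q = 0 (shut down); profit = -€140

Compute π = P·Q − TC at each output: Q=0: -140; Q=1: -202; Q=2: -243; Q=3: -264; Q=4: -280; Q=5: -291; Q=6: -300; Q=7: -323; Q=8: -354; Q=9: -408.
Profit is highest at Q = 0. Equivalently, the lowest AVC in the table is 204/7 ≈ €29.14 at Q = 7, and P = €3 falls below it — price never covers variable cost, so the firm shuts down and loses only its fixed cost.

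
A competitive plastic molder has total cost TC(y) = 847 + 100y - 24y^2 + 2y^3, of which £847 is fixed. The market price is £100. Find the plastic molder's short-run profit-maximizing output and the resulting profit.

AVC = 100 - 24y + 2y^2 has its minimum £28 at y = 6; price £100 clears that bar, so the firm operates.
MC = 100 - 48y + 6y^2. Setting P = MC and taking the root on the rising branch gives y* = 8.
TR = 100·8 = 800. TC = 847 + 288 = 1135. Profit = 800 − 1135 = -£335.
By producing, the firm covers all variable cost plus £512 of fixed cost; shutting down would lose the full £847.

Profit = -£335 at y = 8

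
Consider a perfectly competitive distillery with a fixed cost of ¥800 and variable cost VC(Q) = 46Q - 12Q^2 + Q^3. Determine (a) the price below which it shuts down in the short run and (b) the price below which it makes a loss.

AVC = 46 - 12Q + Q^2; minimized at Q = 6, giving min AVC = ¥10. That is the shutdown price.
ATC = 800/Q + 46 - 12Q + Q^2. Setting dATC/dQ = −800/Q^2 − 12 + 2Q = 0 gives Q = 10 (since 2·10^3 − 12·10^2 = 800).
min ATC = 800/10 + 46 − 12·10 + 10^2 = ¥106. That is the break-even price.
For ¥10 ≤ P < ¥106 the firm produces at a loss; below ¥10 it shuts down.

Shutdown price = ¥10; break-even price = ¥106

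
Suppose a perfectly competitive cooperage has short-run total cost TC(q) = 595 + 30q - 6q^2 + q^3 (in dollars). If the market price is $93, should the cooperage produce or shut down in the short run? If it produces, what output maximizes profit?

From TC, MC = TC'(q) = 30 - 12q + 3q^2 and AVC = VC/q = 30 - 6q + q^2.
AVC is minimized where dAVC/dq = -6 + 2q = 0, at q = 3; min AVC = 30 - 6·3 + 3^2 = $21.
Since P = $93 ≥ min AVC = $21, price covers variable cost and the firm should produce.
Set P = MC: 93 = 30 - 12q + 3q^2 → -63 - 12q + 3q^2 = 0. The roots are q = -3 and q = 7; the profit-maximizing output is on the rising part of MC, so q* = 7.
Check: AVC at q = 7 is $37 ≤ P, so revenue covers variable cost.
Profit = P·q − TC = 93·7 − 854 = -$203, a loss, but smaller than the $595 fixed cost the firm would lose by shutting down.

Produce at q = 7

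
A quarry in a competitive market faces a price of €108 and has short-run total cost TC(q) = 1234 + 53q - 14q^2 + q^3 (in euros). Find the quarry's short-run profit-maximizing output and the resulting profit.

AVC = 53 - 14q + q^2 has its minimum €4 at q = 7; price €108 clears that bar, so the firm operates.
MC = 53 - 28q + 3q^2. Setting P = MC and taking the root on the rising branch gives q* = 11.
TR = 108·11 = 1188. TC = 1234 + 220 = 1454. Profit = 1188 − 1454 = -€266.
That loss of €266 beats the €1234 the firm would lose by shutting down; producing recovers €968 of fixed cost.

Profit = -€266 at q = 11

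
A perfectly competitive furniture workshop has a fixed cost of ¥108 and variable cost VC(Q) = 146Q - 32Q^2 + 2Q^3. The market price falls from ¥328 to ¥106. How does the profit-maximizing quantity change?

Output falls from 13 to 10

AVC = 146 - 32Q + 2Q^2, minimized at Q = 8 where min AVC = ¥18. MC = 146 - 64Q + 6Q^2.
At P = ¥328 ≥ min AVC, set P = MC on the rising branch: Q = 13.
At P = ¥106 ≥ min AVC, set P = MC: Q = 10. The firm stays open but cuts output.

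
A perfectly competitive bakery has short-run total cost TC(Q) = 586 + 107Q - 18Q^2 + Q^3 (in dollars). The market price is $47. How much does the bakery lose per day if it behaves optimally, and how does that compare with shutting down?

Profit = -$386 at Q = 10

AVC = 107 - 18Q + Q^2; min AVC = $26 at Q = 9. Since P = $47 ≥ min AVC, the firm produces.
MC = 107 - 36Q + 3Q^2. Setting P = MC and taking the root on the rising branch gives Q* = 10.
TR = 47·10 = 470. TC = 586 + 270 = 856. Profit = 470 − 856 = -$386.
That loss of $386 beats the $586 the firm would lose by shutting down; producing recovers $200 of fixed cost.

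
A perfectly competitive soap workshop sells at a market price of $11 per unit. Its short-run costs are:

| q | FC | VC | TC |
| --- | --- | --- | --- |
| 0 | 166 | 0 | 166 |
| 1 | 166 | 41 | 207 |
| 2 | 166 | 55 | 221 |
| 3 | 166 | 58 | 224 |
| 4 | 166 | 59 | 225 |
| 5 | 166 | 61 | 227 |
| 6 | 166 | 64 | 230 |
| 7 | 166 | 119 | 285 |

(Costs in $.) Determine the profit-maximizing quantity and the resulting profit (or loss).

Tabulate TR − TC: q=0: -166; q=1: -196; q=2: -199; q=3: -191; q=4: -181; q=5: -172; q=6: -164; q=7: -208.
Profit is maximized at q = 6. AVC there is 64/6 = $10.67 ≤ P, so producing beats shutting down (which would give -$166).

q = 6; profit = -$164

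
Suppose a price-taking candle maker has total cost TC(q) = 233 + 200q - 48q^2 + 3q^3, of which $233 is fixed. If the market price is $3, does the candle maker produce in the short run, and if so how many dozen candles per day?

Strip out fixed cost: VC = 200q - 48q^2 + 3q^3. Then AVC = 200 - 48q + 3q^2 and MC = 200 - 96q + 9q^2.
The AVC parabola has its vertex at q = 48/6 = 8, where AVC = 200 - 48·8 + 3·8^2 = $8.
With P < min AVC ($3 < $8), every unit sold adds to the loss.
Shutting down limits the loss to fixed cost, $233.

Shut down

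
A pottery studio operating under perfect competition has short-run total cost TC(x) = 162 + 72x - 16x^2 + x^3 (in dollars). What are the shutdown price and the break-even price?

Shutdown price = $8; break-even price = $27

AVC = 72 - 16x + x^2; minimized at x = 8, giving min AVC = $8. That is the shutdown price.
ATC = 162/x + 72 - 16x + x^2. Setting dATC/dx = −162/x^2 − 16 + 2x = 0 gives x = 9 (since 2·9^3 − 16·9^2 = 162).
min ATC = 162/9 + 72 − 16·9 + 9^2 = $27. That is the break-even price.
Between these two prices the firm operates at a loss; above $27 it earns a profit.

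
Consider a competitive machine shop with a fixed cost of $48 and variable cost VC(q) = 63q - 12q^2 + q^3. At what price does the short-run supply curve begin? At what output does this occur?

The shutdown price is the minimum of AVC. VC = 63q - 12q^2 + q^3, so AVC = 63 - 12q + q^2.
At the minimum of AVC, MC = AVC. MC = 63 - 24q + 3q^2; setting MC = AVC gives 2q^2 - 12q = 0, so q = 6. min AVC = 27.
The firm shuts down for any P below $27.

$27 per unit, at q = 6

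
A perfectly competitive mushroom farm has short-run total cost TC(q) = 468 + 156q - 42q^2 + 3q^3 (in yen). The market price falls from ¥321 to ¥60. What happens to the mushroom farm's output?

Output falls from 11 to 8

AVC = 156 - 42q + 3q^2, minimized at q = 7 where min AVC = ¥9. MC = 156 - 84q + 9q^2.
With P = ¥321 above the shutdown price, P = MC gives q = 11.
At P = ¥60 ≥ min AVC, set P = MC: q = 8. The firm stays open but cuts output.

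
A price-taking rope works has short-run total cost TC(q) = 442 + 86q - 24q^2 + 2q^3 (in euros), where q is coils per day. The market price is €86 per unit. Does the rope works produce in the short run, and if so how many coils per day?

From TC, MC = TC'(q) = 86 - 48q + 6q^2 and AVC = VC/q = 86 - 24q + 2q^2.
AVC is minimized where dAVC/dq = -24 + 4q = 0, at q = 6; min AVC = 86 - 24·6 + 2·6^2 = €14.
Because €86 ≥ €14, revenue can cover variable cost; the firm operates.
P = MC gives -48q + 6q^2 = 0, with roots 0 and 8. Take the larger (rising MC): q* = 8.
Check: AVC at q = 8 is €22 ≤ P, so revenue covers variable cost.
Profit = P·q − TC = 86·8 − 618 = €70.

Produce at q = 8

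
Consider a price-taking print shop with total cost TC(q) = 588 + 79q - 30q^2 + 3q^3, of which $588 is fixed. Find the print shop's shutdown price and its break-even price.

Shutdown price = $4; break-even price = $100

Shutdown price = min AVC. AVC = 79 - 30q + 3q^2, with vertex at q = 5 and minimum $4.
ATC = 588/q + 79 - 30q + 3q^2. Setting dATC/dq = −588/q^2 − 30 + 6q = 0 gives q = 7 (since 6·7^3 − 30·7^2 = 588).
min ATC = 588/7 + 79 − 30·7 + 3·7^2 = $100. That is the break-even price.
Between these two prices the firm operates at a loss; above $100 it earns a profit.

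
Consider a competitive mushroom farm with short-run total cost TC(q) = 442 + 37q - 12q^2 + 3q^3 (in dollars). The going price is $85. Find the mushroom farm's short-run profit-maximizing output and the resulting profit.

AVC = 37 - 12q + 3q^2 has its minimum $25 at q = 2; price $85 clears that bar, so the firm operates.
MC = 37 - 24q + 9q^2. Setting P = MC and taking the root on the rising branch gives q* = 4.
TR = 85·4 = 340. TC = 442 + 148 = 590. Profit = 340 − 590 = -$250.
That loss of $250 beats the $442 the firm would lose by shutting down; producing recovers $192 of fixed cost.

Profit = -$250 at q = 4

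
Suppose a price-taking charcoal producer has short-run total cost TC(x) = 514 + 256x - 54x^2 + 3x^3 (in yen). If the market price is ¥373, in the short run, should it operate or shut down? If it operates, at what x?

Produce at x = 13

Strip out fixed cost: VC = 256x - 54x^2 + 3x^3. Then AVC = 256 - 54x + 3x^2 and MC = 256 - 108x + 9x^2.
The AVC parabola has its vertex at x = 54/6 = 9, where AVC = 256 - 54·9 + 3·9^2 = ¥13.
Because ¥373 ≥ ¥13, revenue can cover variable cost; the firm operates.
Set P = MC: 373 = 256 - 108x + 9x^2 → -117 - 108x + 9x^2 = 0. The roots are x = -1 and x = 13; the profit-maximizing output is on the rising part of MC, so x* = 13.
Check: AVC at x = 13 is ¥61 ≤ P, so revenue covers variable cost.
Profit = P·x − TC = 373·13 − 1307 = ¥3542.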